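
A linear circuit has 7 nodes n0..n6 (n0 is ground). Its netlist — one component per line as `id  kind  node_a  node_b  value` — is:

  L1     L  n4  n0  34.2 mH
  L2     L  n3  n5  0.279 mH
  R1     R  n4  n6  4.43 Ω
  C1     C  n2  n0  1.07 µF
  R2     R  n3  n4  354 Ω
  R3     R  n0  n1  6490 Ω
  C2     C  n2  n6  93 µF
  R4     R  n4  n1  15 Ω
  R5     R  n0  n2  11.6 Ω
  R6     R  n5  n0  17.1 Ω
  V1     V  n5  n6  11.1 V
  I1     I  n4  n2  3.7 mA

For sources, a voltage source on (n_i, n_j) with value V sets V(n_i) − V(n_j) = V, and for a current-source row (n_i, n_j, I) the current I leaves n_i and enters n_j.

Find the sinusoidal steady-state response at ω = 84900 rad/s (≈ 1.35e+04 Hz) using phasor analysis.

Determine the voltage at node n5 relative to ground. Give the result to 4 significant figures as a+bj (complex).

MNA unknowns: 6 node voltages V₁..V_6 plus 1 source current (V1)
L1: Y=0.000-0.0003444j on G[4,0]
L2: Y=0.000-0.04222j on G[3,5]
R1: Y=0.2257+0.000j on G[4,6]
C1: Y=0.000+0.09084j on G[2,0]
R2: Y=0.002825+0.000j on G[3,4]
R3: Y=0.0001541+0.000j on G[0,1]
C2: Y=0.000+7.896j on G[2,6]
R4: Y=0.06667+0.000j on G[4,1]
R5: Y=0.08621+0.000j on G[0,2]
R6: Y=0.05848+0.000j on G[5,0]
V1: row V5−V6=11.1, i_V1 at 5,6
I1: z[4]−=0.0037, z[2]+=0.0037
solve → V1=-3.118+2.033j, V2=-3.230+1.994j, V3=7.807+1.322j, V4=-3.125+2.038j, V5=7.855+2.053j, V6=-3.245+2.053j
aux → i_V1=-0.4902-0.1180j

7.855+2.053j V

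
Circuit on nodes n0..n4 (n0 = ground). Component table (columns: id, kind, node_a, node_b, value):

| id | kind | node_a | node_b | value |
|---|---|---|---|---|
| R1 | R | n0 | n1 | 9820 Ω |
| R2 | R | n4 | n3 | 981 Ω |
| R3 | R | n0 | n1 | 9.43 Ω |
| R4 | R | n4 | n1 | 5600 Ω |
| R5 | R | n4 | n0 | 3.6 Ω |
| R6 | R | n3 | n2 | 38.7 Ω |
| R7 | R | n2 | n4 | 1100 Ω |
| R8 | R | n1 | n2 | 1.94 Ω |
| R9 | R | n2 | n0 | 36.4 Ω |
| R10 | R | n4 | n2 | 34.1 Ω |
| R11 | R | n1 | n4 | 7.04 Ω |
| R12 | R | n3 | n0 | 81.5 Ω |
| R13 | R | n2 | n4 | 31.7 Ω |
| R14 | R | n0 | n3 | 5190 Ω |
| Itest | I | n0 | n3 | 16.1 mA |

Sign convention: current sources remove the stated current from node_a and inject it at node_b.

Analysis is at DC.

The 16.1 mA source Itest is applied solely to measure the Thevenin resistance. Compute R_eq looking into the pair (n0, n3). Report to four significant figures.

Apply KCL at each of the 4 non-ground nodes and solve the resulting linear system.
Node n1: branches {R1, R3, R4, R8, R11} → V_1 = 0.03781
Node n2: branches {R6, R7, R8, R9, R10, R13} → V_2 = 0.05090
Node n3: branches {R2, R6, R12, R14, Itest} → V_3 = 0.4434
Node n4: branches {R2, R4, R5, R7, R10, R11, R13} → V_4 = 0.01859

R_eq = 27.54 Ω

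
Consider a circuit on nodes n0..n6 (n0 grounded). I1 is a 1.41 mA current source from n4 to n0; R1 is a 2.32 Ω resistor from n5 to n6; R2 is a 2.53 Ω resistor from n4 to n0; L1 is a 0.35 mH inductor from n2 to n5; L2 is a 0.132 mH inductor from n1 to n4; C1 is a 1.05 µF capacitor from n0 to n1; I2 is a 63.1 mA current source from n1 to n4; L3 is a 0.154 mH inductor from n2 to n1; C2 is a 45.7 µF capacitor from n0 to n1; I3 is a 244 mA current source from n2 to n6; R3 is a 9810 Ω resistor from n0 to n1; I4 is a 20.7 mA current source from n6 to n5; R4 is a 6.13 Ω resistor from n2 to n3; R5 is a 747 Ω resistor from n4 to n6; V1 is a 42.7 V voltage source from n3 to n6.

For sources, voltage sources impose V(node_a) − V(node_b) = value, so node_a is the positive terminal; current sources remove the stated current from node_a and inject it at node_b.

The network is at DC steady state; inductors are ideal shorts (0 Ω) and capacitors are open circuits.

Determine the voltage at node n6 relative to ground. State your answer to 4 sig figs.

-11.33 V

Element admittances at DC:
  I1: injects 0.00141 A into n0 (from n4)
  Y(R1) = 0.4310 S between n5,n6
  Y(R2) = 0.3953 S between n4,n0
  L1: short n2↔n5 (DC inductor)
  L2: short n1↔n4 (DC inductor)
  Y(C1) = 0.000 S between n0,n1
  I2: injects 0.0631 A into n4 (from n1)
  L3: short n2↔n1 (DC inductor)
  Y(C2) = 0.000 S between n0,n1
  I3: injects 0.244 A into n6 (from n2)
  Y(R3) = 0.0001019 S between n0,n1
  I4: injects 0.0207 A into n5 (from n6)
  Y(R4) = 0.1631 S between n2,n3
  Y(R5) = 0.001339 S between n4,n6
  V1: constraint V(n3)−V(n6) = 42.7
Assemble and solve the 10×10 MNA system:
  V(n1)=-0.003566  V(n2)=-0.003566  V(n3)=31.37  V(n4)=-0.003566  V(n5)=-0.003566  V(n6)=-11.33
  i(L1)=4.860  i(L2)=-0.04794  i(L3)=0.01516  i(V1)=-5.119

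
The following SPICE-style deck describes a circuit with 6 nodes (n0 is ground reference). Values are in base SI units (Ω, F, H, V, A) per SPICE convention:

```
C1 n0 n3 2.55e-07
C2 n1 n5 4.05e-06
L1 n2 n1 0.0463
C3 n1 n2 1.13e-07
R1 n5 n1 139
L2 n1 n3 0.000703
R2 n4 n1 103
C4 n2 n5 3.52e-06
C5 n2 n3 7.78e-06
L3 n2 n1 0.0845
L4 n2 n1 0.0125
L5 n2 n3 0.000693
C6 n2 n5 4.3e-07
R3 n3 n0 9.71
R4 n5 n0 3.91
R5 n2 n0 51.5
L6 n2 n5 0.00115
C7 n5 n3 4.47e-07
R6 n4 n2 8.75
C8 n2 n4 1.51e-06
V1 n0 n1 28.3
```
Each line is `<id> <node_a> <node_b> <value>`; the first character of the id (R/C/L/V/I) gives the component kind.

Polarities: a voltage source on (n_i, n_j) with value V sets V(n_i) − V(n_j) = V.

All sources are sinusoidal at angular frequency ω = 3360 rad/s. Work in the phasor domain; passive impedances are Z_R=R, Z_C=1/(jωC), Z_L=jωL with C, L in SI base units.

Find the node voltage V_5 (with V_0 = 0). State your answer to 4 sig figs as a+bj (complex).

-2.386+9.564j V

Element admittances at ω=3360 rad/s:
  Y(C1) = 0.000+0.0008568j S between n0,n3
  Y(C2) = 0.000+0.01361j S between n1,n5
  Y(L1) = 0.000-0.006428j S between n2,n1
  Y(C3) = 0.000+0.0003797j S between n1,n2
  Y(R1) = 0.007194+0.000j S between n5,n1
  Y(L2) = 0.000-0.4234j S between n1,n3
  Y(R2) = 0.009709+0.000j S between n4,n1
  Y(C4) = 0.000+0.01183j S between n2,n5
  Y(C5) = 0.000+0.02614j S between n2,n3
  Y(L3) = 0.000-0.003522j S between n2,n1
  Y(L4) = 0.000-0.02381j S between n2,n1
  Y(L5) = 0.000-0.4295j S between n2,n3
  Y(C6) = 0.000+0.001445j S between n2,n5
  Y(R3) = 0.1030+0.000j S between n3,n0
  Y(R4) = 0.2558+0.000j S between n5,n0
  Y(R5) = 0.01942+0.000j S between n2,n0
  Y(L6) = 0.000-0.2588j S between n2,n5
  Y(C7) = 0.000+0.001502j S between n5,n3
  Y(R6) = 0.1143+0.000j S between n4,n2
  Y(C8) = 0.000+0.005074j S between n2,n4
  V1: constraint V(n0)−V(n1) = 28.3
Assemble and solve the 6×6 MNA system:
  V(n1)=-28.30+0.000j  V(n2)=-14.18+7.287j  V(n3)=-20.70+6.134j  V(n4)=-15.30+6.763j  V(n5)=-2.386+9.564j
  i(V1)=-3.023+3.202j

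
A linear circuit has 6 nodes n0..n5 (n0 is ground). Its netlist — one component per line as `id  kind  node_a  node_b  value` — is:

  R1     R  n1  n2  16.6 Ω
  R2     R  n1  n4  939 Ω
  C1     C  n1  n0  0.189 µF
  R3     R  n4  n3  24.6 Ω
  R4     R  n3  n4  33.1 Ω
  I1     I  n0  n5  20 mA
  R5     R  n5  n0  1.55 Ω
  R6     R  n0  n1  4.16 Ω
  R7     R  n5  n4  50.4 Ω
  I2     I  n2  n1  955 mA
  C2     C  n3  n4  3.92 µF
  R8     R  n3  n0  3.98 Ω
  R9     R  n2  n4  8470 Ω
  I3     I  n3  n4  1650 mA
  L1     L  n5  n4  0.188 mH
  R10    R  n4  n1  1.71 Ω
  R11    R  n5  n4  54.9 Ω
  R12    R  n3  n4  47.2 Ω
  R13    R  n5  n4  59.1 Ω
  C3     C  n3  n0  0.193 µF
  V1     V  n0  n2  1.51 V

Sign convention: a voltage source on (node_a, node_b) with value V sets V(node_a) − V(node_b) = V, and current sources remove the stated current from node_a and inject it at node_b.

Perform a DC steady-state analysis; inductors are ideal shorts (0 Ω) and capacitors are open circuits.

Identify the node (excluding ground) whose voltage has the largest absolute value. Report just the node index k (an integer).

3

Apply KCL at each of the 5 non-ground nodes and solve the resulting linear system.
Node n1: branches {R1, R2, C1, R6, I2, R10} → V_1 = 2.279
Node n2: branches {R1, I2, R9, V1} → V_2 = -1.510
Node n3: branches {R3, R4, C2, R8, I3, R12, C3} → V_3 = -4.277
Node n4: branches {R2, R3, R4, R7, C2, R9, I3, L1, R10, R11, R12, R13} → V_4 = 1.973
Node n5: branches {I1, R5, R7, L1, R11, R13} → V_5 = 1.973
Source currents: i(L1)=-1.253, i(V1)=0.7263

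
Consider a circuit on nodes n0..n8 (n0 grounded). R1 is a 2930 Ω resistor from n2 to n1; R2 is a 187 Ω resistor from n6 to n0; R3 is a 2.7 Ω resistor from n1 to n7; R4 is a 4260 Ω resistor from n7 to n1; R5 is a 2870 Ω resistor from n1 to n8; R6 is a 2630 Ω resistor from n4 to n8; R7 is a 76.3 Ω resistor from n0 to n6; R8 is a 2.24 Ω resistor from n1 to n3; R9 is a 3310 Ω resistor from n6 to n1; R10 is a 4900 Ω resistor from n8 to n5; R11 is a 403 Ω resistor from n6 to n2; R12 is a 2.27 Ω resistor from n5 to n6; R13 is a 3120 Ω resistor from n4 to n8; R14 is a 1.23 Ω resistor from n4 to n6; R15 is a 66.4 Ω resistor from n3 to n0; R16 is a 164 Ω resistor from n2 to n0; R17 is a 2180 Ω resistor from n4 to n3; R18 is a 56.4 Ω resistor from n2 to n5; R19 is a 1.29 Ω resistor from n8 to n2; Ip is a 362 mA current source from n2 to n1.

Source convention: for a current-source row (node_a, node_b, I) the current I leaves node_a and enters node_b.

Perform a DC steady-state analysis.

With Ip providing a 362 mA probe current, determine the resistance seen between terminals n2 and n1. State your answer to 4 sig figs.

Apply KCL at each of the 8 non-ground nodes and solve the resulting linear system.
Node n1: branches {R1, R3, R4, R5, R8, R9, Ip} → V_1 = 21.29
Node n2: branches {R1, R11, R16, R18, R19, Ip} → V_2 = -20.33
Node n3: branches {R8, R15, R17} → V_3 = 20.57
Node n4: branches {R6, R13, R14, R17} → V_4 = -10.06
Node n5: branches {R10, R12, R18} → V_5 = -10.47
Node n6: branches {R2, R7, R9, R11, R12, R14} → V_6 = -10.07
Node n7: branches {R3, R4} → V_7 = 21.29
Node n8: branches {R5, R6, R10, R13, R19} → V_8 = -20.30

R_eq = 115.0 Ω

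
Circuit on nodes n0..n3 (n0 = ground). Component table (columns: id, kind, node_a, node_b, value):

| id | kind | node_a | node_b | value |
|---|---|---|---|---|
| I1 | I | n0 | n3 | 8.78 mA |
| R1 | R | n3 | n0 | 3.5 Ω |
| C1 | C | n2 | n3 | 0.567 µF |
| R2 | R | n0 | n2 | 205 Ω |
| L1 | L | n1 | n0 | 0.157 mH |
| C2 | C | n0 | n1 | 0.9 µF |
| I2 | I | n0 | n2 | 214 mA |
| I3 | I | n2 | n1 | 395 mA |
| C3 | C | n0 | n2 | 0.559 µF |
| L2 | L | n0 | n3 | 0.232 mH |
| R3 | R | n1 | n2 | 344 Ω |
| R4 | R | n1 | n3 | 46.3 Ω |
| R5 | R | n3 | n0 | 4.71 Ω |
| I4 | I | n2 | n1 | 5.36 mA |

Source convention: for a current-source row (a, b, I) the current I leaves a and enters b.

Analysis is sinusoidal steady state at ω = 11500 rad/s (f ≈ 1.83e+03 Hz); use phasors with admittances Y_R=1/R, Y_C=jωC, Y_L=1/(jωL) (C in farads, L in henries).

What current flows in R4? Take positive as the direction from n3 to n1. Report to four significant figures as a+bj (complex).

-0.0007159-0.01706j A

Element admittances at ω=11500 rad/s:
  I1: injects 0.00878 A into n3 (from n0)
  Y(R1) = 0.2857+0.000j S between n3,n0
  Y(C1) = 0.000+0.006521j S between n2,n3
  Y(R2) = 0.004878+0.000j S between n0,n2
  Y(L1) = 0.000-0.5539j S between n1,n0
  Y(C2) = 0.000+0.01035j S between n0,n1
  I2: injects 0.214 A into n2 (from n0)
  I3: injects 0.395 A into n1 (from n2)
  Y(C3) = 0.000+0.006428j S between n0,n2
  Y(L2) = 0.000-0.3748j S between n0,n3
  Y(R3) = 0.002907+0.000j S between n1,n2
  Y(R4) = 0.02160+0.000j S between n1,n3
  Y(R5) = 0.2123+0.000j S between n3,n0
  I4: injects 0.00536 A into n1 (from n2)
Assemble and solve the 3×3 MNA system:
  V(n1)=-0.02155+0.7020j  V(n2)=-6.242+10.60j  V(n3)=-0.05469-0.08792j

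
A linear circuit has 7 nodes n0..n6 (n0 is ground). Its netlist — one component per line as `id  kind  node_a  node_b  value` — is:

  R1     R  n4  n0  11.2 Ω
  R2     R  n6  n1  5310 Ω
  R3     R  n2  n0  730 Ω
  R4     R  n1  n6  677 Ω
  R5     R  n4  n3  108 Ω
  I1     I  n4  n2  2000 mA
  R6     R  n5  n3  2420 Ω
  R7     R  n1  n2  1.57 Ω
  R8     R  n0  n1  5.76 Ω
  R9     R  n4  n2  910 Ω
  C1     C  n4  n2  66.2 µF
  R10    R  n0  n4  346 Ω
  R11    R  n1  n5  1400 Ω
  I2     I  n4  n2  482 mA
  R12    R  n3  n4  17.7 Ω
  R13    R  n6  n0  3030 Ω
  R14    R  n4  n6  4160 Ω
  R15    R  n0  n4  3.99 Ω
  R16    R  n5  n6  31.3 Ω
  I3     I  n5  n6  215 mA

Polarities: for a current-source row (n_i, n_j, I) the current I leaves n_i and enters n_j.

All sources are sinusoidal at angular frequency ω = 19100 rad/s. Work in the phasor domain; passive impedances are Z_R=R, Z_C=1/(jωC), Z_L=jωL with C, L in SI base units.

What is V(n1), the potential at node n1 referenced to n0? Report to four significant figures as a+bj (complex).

0.08551-1.092j V

Element admittances at ω=19100 rad/s:
  Y(R1) = 0.08929+0.000j S between n4,n0
  Y(R2) = 0.0001883+0.000j S between n6,n1
  Y(R3) = 0.001370+0.000j S between n2,n0
  Y(R4) = 0.001477+0.000j S between n1,n6
  Y(R5) = 0.009259+0.000j S between n4,n3
  I1: injects 2 A into n2 (from n4)
  Y(R6) = 0.0004132+0.000j S between n5,n3
  Y(R7) = 0.6369+0.000j S between n1,n2
  Y(R8) = 0.1736+0.000j S between n0,n1
  Y(R9) = 0.001099+0.000j S between n4,n2
  Y(C1) = 0.000+1.264j S between n4,n2
  Y(R10) = 0.002890+0.000j S between n0,n4
  Y(R11) = 0.0007143+0.000j S between n1,n5
  I2: injects 0.482 A into n2 (from n4)
  Y(R12) = 0.05650+0.000j S between n3,n4
  Y(R13) = 0.0003300+0.000j S between n6,n0
  Y(R14) = 0.0002404+0.000j S between n4,n6
  Y(R15) = 0.2506+0.000j S between n0,n4
  Y(R16) = 0.03195+0.000j S between n5,n6
  I3: injects 0.215 A into n6 (from n5)
Assemble and solve the 6×6 MNA system:
  V(n1)=0.08551-1.092j  V(n2)=0.1081-1.392j  V(n3)=-0.07262+0.5519j  V(n4)=-0.04591+0.5595j  V(n5)=-4.323-0.6612j  V(n6)=2.253-0.6672j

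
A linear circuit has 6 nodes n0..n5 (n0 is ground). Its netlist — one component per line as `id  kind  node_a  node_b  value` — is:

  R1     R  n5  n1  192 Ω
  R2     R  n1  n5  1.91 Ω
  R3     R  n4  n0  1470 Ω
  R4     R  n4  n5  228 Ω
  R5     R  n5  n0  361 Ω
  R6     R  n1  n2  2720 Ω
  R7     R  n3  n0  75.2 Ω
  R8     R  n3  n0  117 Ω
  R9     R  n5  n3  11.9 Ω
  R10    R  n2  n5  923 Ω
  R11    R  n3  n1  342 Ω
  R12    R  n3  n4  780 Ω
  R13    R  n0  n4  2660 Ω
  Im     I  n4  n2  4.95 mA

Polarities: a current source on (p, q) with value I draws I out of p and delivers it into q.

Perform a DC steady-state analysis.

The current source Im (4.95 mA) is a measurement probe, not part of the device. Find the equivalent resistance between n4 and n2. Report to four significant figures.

R_eq = 840.1 Ω

Apply KCL at each of the 5 non-ground nodes and solve the resulting linear system.
Node n1: branches {R1, R2, R6, R11} → V_1 = 0.04807
Node n2: branches {R6, R10, Im} → V_2 = 3.458
Node n3: branches {R7, R8, R9, R11, R12} → V_3 = 0.02808
Node n4: branches {R3, R4, R12, R13, Im} → V_4 = -0.7009
Node n5: branches {R1, R2, R4, R5, R9, R10} → V_5 = 0.04581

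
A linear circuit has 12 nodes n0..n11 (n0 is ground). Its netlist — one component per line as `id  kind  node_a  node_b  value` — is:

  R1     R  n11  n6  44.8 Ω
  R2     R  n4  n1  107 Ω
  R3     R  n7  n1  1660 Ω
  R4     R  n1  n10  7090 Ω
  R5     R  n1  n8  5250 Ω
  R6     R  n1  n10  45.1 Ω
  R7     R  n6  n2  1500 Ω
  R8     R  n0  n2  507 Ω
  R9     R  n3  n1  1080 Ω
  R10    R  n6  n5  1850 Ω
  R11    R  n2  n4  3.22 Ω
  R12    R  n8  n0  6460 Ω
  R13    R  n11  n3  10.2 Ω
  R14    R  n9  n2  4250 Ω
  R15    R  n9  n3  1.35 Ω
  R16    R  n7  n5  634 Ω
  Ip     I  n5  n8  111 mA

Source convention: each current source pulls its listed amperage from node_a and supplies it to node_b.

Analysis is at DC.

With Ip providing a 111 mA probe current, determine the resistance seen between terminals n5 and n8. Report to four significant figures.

MNA unknowns: 11 node voltages V₁..V_11
R1: Y=0.02232 on G[11,6]
R2: Y=0.009346 on G[4,1]
R3: Y=0.0006024 on G[7,1]
R4: Y=0.0001410 on G[1,10]
R5: Y=0.0001905 on G[1,8]
R6: Y=0.02217 on G[1,10]
R7: Y=0.0006667 on G[6,2]
R8: Y=0.001972 on G[0,2]
R9: Y=0.0009259 on G[3,1]
R10: Y=0.0005405 on G[6,5]
R11: Y=0.3106 on G[2,4]
R12: Y=0.0001548 on G[8,0]
R13: Y=0.09804 on G[11,3]
R14: Y=0.0002353 on G[9,2]
R15: Y=0.7407 on G[9,3]
R16: Y=0.001577 on G[7,5]
Ip: z[5]−=0.111, z[8]+=0.111
solve → V1=-26.21, V2=-24.10, V3=-54.19, V4=-24.16, V5=-156.4, V6=-56.00, V7=-120.4, V8=307.0, V9=-54.18, V10=-26.21, V11=-54.53

R_eq = 4175. Ω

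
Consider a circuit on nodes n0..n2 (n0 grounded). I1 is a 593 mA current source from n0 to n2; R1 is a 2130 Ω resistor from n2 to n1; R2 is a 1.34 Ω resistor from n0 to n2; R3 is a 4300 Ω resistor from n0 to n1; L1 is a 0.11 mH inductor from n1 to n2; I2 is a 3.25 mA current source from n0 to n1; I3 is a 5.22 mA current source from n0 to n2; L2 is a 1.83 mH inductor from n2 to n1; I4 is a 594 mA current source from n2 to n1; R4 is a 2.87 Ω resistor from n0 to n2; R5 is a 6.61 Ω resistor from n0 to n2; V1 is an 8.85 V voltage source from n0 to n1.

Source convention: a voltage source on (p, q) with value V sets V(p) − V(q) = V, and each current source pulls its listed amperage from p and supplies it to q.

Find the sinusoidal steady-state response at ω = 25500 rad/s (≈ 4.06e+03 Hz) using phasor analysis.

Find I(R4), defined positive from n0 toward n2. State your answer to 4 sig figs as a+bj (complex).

0.2596-0.8563j A

Apply KCL at each of the 2 non-ground nodes and solve the resulting linear system.
Node n1: branches {R1, R3, L1, I2, L2, I4, V1} → V_1 = -8.850+0.000j
Node n2: branches {I1, R1, R2, L1, I3, L2, I4, R4, R5} → V_2 = -0.7451+2.457j
Source currents: i(V1)=-1.532+3.062j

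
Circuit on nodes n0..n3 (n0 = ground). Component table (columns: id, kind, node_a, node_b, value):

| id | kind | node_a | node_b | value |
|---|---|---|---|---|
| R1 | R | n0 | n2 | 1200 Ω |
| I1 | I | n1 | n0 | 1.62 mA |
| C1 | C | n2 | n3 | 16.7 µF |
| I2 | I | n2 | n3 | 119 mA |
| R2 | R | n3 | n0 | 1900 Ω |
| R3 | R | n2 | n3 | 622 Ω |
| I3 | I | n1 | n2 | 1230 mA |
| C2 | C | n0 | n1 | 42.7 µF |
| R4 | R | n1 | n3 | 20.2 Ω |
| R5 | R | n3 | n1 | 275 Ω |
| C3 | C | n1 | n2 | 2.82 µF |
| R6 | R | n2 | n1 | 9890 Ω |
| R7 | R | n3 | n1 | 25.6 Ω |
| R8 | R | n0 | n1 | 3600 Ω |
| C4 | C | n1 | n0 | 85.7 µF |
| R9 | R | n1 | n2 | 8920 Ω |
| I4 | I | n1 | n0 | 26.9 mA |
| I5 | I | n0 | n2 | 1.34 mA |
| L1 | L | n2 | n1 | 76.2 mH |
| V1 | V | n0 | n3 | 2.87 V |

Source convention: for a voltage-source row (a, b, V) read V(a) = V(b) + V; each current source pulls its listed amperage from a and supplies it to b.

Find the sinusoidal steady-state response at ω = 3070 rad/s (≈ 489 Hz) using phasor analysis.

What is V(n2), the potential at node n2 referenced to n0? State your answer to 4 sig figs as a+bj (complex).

-1.755-19.72j V

MNA unknowns: 3 node voltages V₁..V_3 plus 1 source current (V1)
R1: Y=0.0008333+0.000j on G[0,2]
I1: z[1]−=0.00162, z[0]+=0.00162
C1: Y=0.000+0.05127j on G[2,3]
I2: z[2]−=0.119, z[3]+=0.119
R2: Y=0.0005263+0.000j on G[3,0]
R3: Y=0.001608+0.000j on G[2,3]
I3: z[1]−=1.23, z[2]+=1.23
C2: Y=0.000+0.1311j on G[0,1]
R4: Y=0.04950+0.000j on G[1,3]
R5: Y=0.003636+0.000j on G[3,1]
C3: Y=0.000+0.008657j on G[1,2]
R6: Y=0.0001011+0.000j on G[2,1]
R7: Y=0.03906+0.000j on G[3,1]
R8: Y=0.0002778+0.000j on G[0,1]
C4: Y=0.000+0.2631j on G[1,0]
R9: Y=0.0001121+0.000j on G[1,2]
I4: z[1]−=0.0269, z[0]+=0.0269
I5: z[0]−=0.00134, z[2]+=0.00134
L1: Y=0.000-0.004275j on G[2,1]
V1: row V0−V3=2.87, i_V1 at 0,3
solve → V1=-0.8239+3.414j, V2=-1.755-19.72j, V3=-2.870+0.000j
aux → i_V1=-1.322-0.3402j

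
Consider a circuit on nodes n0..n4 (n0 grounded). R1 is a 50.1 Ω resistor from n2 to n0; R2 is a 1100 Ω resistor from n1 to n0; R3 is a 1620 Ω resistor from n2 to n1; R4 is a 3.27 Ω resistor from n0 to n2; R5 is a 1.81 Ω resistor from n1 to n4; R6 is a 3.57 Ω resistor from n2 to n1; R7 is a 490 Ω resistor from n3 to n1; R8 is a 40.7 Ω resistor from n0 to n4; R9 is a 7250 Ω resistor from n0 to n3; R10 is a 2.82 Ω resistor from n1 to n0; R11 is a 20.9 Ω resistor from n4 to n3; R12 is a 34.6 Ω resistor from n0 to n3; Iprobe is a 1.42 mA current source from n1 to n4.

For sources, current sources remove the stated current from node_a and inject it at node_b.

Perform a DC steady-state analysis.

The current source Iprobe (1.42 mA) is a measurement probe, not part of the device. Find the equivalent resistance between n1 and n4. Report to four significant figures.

MNA unknowns: 4 node voltages V₁..V_4
R1: Y=0.01996 on G[2,0]
R2: Y=0.0009091 on G[1,0]
R3: Y=0.0006173 on G[2,1]
R4: Y=0.3058 on G[0,2]
R5: Y=0.5525 on G[1,4]
R6: Y=0.2801 on G[2,1]
R7: Y=0.002041 on G[3,1]
R8: Y=0.02457 on G[0,4]
R9: Y=0.0001379 on G[0,3]
R10: Y=0.3546 on G[1,0]
R11: Y=0.04785 on G[4,3]
R12: Y=0.02890 on G[0,3]
Iprobe: z[1]−=0.00142, z[4]+=0.00142
solve → V1=-0.0001840, V2=-8.516e-05, V3=0.001336, V4=0.002212

R_eq = 1.687 Ω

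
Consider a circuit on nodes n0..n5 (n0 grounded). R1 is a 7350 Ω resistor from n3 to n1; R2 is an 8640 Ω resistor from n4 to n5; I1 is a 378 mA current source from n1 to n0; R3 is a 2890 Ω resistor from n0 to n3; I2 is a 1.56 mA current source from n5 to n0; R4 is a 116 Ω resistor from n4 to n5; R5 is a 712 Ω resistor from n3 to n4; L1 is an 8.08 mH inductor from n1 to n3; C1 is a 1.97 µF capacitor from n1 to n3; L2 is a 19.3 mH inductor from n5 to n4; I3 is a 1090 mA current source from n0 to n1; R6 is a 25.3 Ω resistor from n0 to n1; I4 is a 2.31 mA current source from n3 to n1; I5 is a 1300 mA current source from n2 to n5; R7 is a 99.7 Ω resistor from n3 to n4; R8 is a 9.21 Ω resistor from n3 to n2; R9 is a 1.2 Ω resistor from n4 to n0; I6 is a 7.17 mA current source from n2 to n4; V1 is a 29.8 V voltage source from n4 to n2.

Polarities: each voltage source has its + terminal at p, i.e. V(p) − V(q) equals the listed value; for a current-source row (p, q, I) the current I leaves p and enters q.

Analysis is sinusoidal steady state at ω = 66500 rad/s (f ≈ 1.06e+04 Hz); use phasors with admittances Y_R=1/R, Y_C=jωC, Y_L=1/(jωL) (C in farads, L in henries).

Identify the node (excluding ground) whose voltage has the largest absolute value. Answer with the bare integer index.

5

MNA unknowns: 5 node voltages V₁..V_5 plus 1 source current (V1)
R1: Y=0.0001361+0.000j on G[3,1]
R2: Y=0.0001157+0.000j on G[4,5]
I1: z[1]−=0.378, z[0]+=0.378
R3: Y=0.0003460+0.000j on G[0,3]
I2: z[5]−=0.00156, z[0]+=0.00156
R4: Y=0.008621+0.000j on G[4,5]
R5: Y=0.001404+0.000j on G[3,4]
L1: Y=0.000-0.001861j on G[1,3]
C1: Y=0.000+0.1310j on G[1,3]
L2: Y=0.000-0.0007791j on G[5,4]
I3: z[0]−=1.09, z[1]+=1.09
R6: Y=0.03953+0.000j on G[0,1]
I4: z[3]−=0.00231, z[1]+=0.00231
I5: z[2]−=1.3, z[5]+=1.3
R7: Y=0.01003+0.000j on G[3,4]
R8: Y=0.1086+0.000j on G[3,2]
R9: Y=0.8333+0.000j on G[4,0]
I6: z[2]−=0.00717, z[4]+=0.00717
V1: row V4−V2=29.8, i_V1 at 4,2
solve → V1=-13.07-6.928j, V2=-28.32+0.3275j, V3=-15.20+2.602j, V4=1.479+0.3275j, V5=148.9+13.48j
aux → i_V1=-0.1174-0.2469j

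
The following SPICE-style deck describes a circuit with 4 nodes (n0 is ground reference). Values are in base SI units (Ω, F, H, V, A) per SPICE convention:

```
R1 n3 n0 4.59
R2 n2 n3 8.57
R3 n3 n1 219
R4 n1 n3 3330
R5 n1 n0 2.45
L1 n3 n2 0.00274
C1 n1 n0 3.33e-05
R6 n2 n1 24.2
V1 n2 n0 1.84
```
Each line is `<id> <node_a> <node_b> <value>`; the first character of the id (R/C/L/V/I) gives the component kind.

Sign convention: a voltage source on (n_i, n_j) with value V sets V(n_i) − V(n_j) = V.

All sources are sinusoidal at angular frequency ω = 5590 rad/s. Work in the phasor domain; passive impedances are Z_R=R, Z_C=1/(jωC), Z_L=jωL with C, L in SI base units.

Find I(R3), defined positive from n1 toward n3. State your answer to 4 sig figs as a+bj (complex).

-0.002416+0.0007358j A

Apply KCL at each of the 3 non-ground nodes and solve the resulting linear system.
Node n1: branches {R3, R4, R5, C1, R6} → V_1 = 0.1487-0.06331j
Node n2: branches {R2, L1, R6, V1} → V_2 = 1.840+0.000j
Node n3: branches {R1, R2, R3, R4, L1} → V_3 = 0.6779-0.2244j
Source currents: i(V1)=-0.2201+0.04707j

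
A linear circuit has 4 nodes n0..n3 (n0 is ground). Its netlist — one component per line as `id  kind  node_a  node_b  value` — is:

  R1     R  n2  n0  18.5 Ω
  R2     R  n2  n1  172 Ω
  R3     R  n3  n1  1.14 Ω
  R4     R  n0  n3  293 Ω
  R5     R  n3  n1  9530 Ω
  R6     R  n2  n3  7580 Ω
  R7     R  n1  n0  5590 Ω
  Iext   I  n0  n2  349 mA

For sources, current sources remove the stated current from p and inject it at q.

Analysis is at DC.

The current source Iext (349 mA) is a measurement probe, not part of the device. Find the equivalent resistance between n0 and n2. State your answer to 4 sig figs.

Element admittances at DC:
  Y(R1) = 0.05405 S between n2,n0
  Y(R2) = 0.005814 S between n2,n1
  Y(R3) = 0.8772 S between n3,n1
  Y(R4) = 0.003413 S between n0,n3
  Y(R5) = 0.0001049 S between n3,n1
  Y(R6) = 0.0001319 S between n2,n3
  Y(R7) = 0.0001789 S between n1,n0
  Iext: injects 0.349 A into n2 (from n0)
Assemble and solve the 3×3 MNA system:
  V(n1)=3.871  V(n2)=6.200  V(n3)=3.856

R_eq = 17.77 Ω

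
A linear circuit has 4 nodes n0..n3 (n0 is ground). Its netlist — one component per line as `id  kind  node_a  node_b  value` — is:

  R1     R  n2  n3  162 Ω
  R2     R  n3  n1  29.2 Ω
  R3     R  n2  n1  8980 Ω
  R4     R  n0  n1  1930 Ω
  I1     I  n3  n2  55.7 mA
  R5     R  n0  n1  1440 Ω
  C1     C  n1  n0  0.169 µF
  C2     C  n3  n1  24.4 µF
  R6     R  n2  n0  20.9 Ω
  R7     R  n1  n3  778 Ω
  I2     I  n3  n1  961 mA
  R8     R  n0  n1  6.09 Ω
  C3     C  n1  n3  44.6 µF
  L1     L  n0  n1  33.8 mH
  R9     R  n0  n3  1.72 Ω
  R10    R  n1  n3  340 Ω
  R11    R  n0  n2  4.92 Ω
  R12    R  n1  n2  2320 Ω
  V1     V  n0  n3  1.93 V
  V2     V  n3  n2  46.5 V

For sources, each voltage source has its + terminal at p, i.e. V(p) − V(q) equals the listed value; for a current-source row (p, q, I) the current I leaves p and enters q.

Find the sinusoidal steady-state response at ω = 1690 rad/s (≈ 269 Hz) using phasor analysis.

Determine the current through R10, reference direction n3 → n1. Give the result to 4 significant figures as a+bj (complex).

Element admittances at ω=1690 rad/s:
  Y(R1) = 0.006173+0.000j S between n2,n3
  Y(R2) = 0.03425+0.000j S between n3,n1
  Y(R3) = 0.0001114+0.000j S between n2,n1
  Y(R4) = 0.0005181+0.000j S between n0,n1
  I1: injects 0.0557 A into n2 (from n3)
  Y(R5) = 0.0006944+0.000j S between n0,n1
  Y(C1) = 0.000+0.0002856j S between n1,n0
  Y(C2) = 0.000+0.04124j S between n3,n1
  Y(R6) = 0.04785+0.000j S between n2,n0
  Y(R7) = 0.001285+0.000j S between n1,n3
  I2: injects 0.961 A into n1 (from n3)
  Y(R8) = 0.1642+0.000j S between n0,n1
  Y(C3) = 0.000+0.07537j S between n1,n3
  Y(L1) = 0.000-0.01751j S between n0,n1
  Y(R9) = 0.5814+0.000j S between n0,n3
  Y(R10) = 0.002941+0.000j S between n1,n3
  Y(R11) = 0.2033+0.000j S between n0,n2
  Y(R12) = 0.0004310+0.000j S between n1,n2
  V1: constraint V(n0)−V(n3) = 1.93
  V2: constraint V(n3)−V(n2) = 46.5
Assemble and solve the 5×5 MNA system:
  V(n1)=2.972-2.546j  V(n2)=-48.43+0.000j  V(n3)=-1.930+0.000j
  i(V1)=-12.84-0.4723j  i(V2)=-12.53+0.001381j

-0.01442+0.007487j A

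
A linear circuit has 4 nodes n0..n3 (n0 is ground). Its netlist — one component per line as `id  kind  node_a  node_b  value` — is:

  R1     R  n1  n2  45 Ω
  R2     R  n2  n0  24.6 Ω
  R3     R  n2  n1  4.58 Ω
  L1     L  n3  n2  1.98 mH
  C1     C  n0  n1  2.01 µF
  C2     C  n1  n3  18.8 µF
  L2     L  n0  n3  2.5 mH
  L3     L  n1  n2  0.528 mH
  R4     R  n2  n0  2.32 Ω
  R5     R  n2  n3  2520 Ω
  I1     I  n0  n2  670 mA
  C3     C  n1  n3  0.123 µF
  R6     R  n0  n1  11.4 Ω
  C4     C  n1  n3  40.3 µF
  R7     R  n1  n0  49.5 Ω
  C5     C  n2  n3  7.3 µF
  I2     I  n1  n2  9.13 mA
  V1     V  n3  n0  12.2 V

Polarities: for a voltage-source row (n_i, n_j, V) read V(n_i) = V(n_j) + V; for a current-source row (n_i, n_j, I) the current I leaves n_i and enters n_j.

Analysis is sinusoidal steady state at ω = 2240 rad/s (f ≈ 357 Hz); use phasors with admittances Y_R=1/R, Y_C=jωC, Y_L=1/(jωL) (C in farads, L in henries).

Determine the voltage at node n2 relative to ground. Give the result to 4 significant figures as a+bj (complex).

Apply KCL at each of the 3 non-ground nodes and solve the resulting linear system.
Node n1: branches {R1, R3, C1, C2, L3, C3, R6, C4, R7, I2} → V_1 = -0.1354-0.5816j
Node n2: branches {R1, R2, R3, L1, L3, R4, R5, I1, C5, I2} → V_2 = 1.748-1.029j
Node n3: branches {L1, C2, L2, R5, C3, C4, C5, V1} → V_3 = 12.20+0.000j
Source currents: i(V1)=-0.1423+2.728j

1.748-1.029j V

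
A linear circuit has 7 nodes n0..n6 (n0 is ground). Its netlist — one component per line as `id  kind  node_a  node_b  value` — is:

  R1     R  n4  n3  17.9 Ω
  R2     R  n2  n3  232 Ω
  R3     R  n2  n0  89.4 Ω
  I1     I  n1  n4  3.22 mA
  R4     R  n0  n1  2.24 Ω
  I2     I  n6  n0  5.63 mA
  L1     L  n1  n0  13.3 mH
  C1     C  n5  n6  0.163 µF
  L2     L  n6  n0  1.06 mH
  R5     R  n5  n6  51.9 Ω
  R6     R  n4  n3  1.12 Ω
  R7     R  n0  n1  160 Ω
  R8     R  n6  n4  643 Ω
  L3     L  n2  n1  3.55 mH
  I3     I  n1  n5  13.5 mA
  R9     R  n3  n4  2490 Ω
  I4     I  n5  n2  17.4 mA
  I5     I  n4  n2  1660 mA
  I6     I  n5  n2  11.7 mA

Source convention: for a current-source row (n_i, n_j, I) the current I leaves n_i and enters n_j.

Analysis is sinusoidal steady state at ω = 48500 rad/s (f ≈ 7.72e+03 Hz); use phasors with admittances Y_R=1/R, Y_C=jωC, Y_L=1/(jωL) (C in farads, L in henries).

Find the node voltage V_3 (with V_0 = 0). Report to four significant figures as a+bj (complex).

Apply KCL at each of the 6 non-ground nodes and solve the resulting linear system.
Node n1: branches {I1, R4, L1, R7, L3, I3} → V_1 = 0.1358-0.4070j
Node n2: branches {R2, R3, L3, I4, I5, I6} → V_2 = 31.89+12.95j
Node n3: branches {R1, R2, R6, R9} → V_3 = -259.2+3.757j
Node n4: branches {R1, I1, R6, R8, R9, I5} → V_4 = -260.5+3.715j
Node n5: branches {C1, R5, I3, I4, I6} → V_5 = -2.730-21.47j
Node n6: branches {I2, C1, L2, R5, R8} → V_6 = -2.037-21.76j

-259.2+3.757j V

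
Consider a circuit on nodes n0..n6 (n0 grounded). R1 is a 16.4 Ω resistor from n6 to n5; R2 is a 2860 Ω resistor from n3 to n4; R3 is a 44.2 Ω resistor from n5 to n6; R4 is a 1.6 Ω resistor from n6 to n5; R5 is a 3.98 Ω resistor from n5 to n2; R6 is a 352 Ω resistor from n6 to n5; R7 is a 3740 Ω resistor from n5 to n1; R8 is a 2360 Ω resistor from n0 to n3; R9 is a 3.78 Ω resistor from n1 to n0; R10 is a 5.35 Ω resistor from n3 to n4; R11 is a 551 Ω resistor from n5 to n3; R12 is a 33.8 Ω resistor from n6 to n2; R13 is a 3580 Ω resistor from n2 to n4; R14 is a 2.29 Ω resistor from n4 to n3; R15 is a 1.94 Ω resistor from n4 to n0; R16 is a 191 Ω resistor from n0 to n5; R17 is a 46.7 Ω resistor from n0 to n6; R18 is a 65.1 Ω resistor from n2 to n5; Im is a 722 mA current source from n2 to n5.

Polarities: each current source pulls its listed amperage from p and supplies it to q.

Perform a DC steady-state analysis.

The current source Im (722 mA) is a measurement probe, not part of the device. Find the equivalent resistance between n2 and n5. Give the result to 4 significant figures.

R_eq = 3.386 Ω

Element admittances at DC:
  Y(R1) = 0.06098 S between n6,n5
  Y(R2) = 0.0003497 S between n3,n4
  Y(R3) = 0.02262 S between n5,n6
  Y(R4) = 0.6250 S between n6,n5
  Y(R5) = 0.2513 S between n5,n2
  Y(R6) = 0.002841 S between n6,n5
  Y(R7) = 0.0002674 S between n5,n1
  Y(R8) = 0.0004237 S between n0,n3
  Y(R9) = 0.2646 S between n1,n0
  Y(R10) = 0.1869 S between n3,n4
  Y(R11) = 0.001815 S between n5,n3
  Y(R12) = 0.02959 S between n6,n2
  Y(R13) = 0.0002793 S between n2,n4
  Y(R14) = 0.4367 S between n4,n3
  Y(R15) = 0.5155 S between n4,n0
  Y(R16) = 0.005236 S between n0,n5
  Y(R17) = 0.02141 S between n0,n6
  Y(R18) = 0.01536 S between n2,n5
  Im: injects 0.722 A into n5 (from n2)
Assemble and solve the 6×6 MNA system:
  V(n1)=9.643e-05  V(n2)=-2.350  V(n3)=-0.0006535  V(n4)=-0.0009336  V(n5)=0.09550  V(n6)=-0.002055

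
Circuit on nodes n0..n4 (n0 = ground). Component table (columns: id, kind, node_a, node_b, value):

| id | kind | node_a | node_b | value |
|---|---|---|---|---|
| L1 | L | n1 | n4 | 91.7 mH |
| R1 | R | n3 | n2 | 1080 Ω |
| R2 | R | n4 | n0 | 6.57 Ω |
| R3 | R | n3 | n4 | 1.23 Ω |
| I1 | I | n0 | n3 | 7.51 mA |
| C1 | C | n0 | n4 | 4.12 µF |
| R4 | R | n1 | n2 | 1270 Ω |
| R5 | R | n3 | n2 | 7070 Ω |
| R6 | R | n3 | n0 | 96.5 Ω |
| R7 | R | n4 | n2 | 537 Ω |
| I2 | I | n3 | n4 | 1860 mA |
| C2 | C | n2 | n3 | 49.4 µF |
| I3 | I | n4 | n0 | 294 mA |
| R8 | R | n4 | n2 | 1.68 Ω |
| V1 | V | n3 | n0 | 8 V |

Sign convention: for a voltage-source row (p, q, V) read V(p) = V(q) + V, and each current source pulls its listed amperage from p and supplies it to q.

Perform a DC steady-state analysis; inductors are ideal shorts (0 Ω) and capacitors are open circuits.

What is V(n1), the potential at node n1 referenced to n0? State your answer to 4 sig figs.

8.360 V

Apply KCL at each of the 4 non-ground nodes and solve the resulting linear system.
Node n1: branches {L1, R4} → V_1 = 8.360
Node n2: branches {R1, R4, R5, R7, C2, R8} → V_2 = 8.360
Node n3: branches {R1, R3, I1, R5, R6, I2, C2, V1} → V_3 = 8.000
Node n4: branches {L1, R2, R3, C1, R7, I2, I3, R8} → V_4 = 8.360
Source currents: i(L1)=-5.058e-07, i(V1)=-1.642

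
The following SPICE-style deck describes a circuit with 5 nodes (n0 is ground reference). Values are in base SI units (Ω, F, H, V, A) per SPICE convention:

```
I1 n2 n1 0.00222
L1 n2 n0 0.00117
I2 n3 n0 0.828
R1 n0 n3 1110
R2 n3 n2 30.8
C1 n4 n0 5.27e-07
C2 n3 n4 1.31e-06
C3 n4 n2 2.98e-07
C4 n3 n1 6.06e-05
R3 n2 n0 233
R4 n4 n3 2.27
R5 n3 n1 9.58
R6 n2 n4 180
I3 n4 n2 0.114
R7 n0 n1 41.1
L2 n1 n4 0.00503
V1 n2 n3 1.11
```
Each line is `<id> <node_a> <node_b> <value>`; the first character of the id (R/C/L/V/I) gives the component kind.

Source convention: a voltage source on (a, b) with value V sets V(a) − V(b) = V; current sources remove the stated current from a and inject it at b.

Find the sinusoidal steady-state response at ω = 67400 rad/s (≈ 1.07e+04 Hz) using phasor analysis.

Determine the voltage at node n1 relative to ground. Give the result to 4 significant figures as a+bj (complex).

Apply KCL at each of the 4 non-ground nodes and solve the resulting linear system.
Node n1: branches {I1, C4, R5, R7, L2} → V_1 = -17.24+12.42j
Node n2: branches {I1, L1, R2, C3, R3, R6, I3, V1} → V_2 = -16.06+12.53j
Node n3: branches {I2, R1, R2, C2, C4, R4, R5, V1} → V_3 = -17.17+12.53j
Node n4: branches {C1, C2, C3, R4, R6, I3, L2} → V_4 = -16.07+13.60j
Source currents: i(V1)=-0.03583-0.2518j

-17.24+12.42j V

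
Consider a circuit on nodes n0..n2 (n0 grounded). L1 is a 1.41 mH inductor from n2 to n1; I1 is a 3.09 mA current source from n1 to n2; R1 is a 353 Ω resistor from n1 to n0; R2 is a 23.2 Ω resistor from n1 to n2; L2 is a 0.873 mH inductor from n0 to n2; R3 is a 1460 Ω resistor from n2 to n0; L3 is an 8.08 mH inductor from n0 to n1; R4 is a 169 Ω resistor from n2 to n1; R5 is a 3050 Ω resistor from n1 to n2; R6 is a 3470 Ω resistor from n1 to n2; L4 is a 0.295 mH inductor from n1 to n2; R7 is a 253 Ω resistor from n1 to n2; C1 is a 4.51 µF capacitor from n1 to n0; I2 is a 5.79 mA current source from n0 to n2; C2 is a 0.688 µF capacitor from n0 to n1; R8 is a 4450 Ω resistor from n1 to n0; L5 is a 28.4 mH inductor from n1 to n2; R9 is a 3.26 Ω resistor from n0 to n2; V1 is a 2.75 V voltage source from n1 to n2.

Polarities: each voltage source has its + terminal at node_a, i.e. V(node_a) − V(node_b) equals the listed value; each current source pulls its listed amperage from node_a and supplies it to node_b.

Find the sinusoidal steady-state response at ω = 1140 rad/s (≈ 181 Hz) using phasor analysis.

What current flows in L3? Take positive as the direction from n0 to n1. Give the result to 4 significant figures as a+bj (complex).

-0.006954+0.2728j A

Element admittances at ω=1140 rad/s:
  Y(L1) = 0.000-0.6221j S between n2,n1
  I1: injects 0.00309 A into n2 (from n1)
  Y(R1) = 0.002833+0.000j S between n1,n0
  Y(R2) = 0.04310+0.000j S between n1,n2
  Y(L2) = 0.000-1.005j S between n0,n2
  Y(R3) = 0.0006849+0.000j S between n2,n0
  Y(L3) = 0.000-0.1086j S between n0,n1
  Y(R4) = 0.005917+0.000j S between n2,n1
  Y(R5) = 0.0003279+0.000j S between n1,n2
  Y(R6) = 0.0002882+0.000j S between n1,n2
  Y(L4) = 0.000-2.974j S between n1,n2
  Y(R7) = 0.003953+0.000j S between n1,n2
  Y(C1) = 0.000+0.005141j S between n1,n0
  I2: injects 0.00579 A into n2 (from n0)
  Y(C2) = 0.000+0.0007843j S between n0,n1
  Y(R8) = 0.0002247+0.000j S between n1,n0
  Y(L5) = 0.000-0.03089j S between n1,n2
  Y(R9) = 0.3067+0.000j S between n0,n2
  V1: constraint V(n1)−V(n2) = 2.75
Assemble and solve the 3×3 MNA system:
  V(n1)=2.513+0.06406j  V(n2)=-0.2369+0.06406j
  i(V1)=-0.1647+10.23j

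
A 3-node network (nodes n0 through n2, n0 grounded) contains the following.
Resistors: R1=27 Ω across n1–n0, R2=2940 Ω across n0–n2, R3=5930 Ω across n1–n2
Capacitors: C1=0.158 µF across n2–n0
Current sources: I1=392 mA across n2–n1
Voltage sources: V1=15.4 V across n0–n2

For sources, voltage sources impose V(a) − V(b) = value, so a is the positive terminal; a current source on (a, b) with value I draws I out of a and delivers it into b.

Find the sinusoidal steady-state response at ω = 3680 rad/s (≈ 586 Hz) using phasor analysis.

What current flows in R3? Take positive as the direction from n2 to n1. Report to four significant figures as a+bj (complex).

Apply KCL at each of the 2 non-ground nodes and solve the resulting linear system.
Node n1: branches {R1, I1, R3} → V_1 = 10.47+0.000j
Node n2: branches {C1, I1, R2, R3, V1} → V_2 = -15.40+0.000j
Source currents: i(V1)=0.3824-0.008954j

-0.004362+0.000j A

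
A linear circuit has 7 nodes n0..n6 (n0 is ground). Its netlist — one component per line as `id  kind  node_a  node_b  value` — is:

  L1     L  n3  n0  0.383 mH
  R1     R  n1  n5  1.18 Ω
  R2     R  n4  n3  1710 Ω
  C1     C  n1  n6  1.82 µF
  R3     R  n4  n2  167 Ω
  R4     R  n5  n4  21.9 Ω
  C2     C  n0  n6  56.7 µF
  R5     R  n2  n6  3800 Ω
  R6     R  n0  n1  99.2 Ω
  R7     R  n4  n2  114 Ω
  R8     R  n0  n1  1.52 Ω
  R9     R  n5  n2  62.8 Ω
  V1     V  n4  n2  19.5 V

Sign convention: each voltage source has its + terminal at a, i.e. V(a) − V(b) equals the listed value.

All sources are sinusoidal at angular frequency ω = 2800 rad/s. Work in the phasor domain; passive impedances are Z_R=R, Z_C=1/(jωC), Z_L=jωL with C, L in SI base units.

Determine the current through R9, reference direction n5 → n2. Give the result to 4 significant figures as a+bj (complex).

0.2300-2.027e-06j A

Element admittances at ω=2800 rad/s:
  Y(L1) = 0.000-0.9325j S between n3,n0
  Y(R1) = 0.8475+0.000j S between n1,n5
  Y(R2) = 0.0005848+0.000j S between n4,n3
  Y(C1) = 0.000+0.005096j S between n1,n6
  Y(R3) = 0.005988+0.000j S between n4,n2
  Y(R4) = 0.04566+0.000j S between n5,n4
  Y(C2) = 0.000+0.1588j S between n0,n6
  Y(R5) = 0.0002632+0.000j S between n2,n6
  Y(R6) = 0.01008+0.000j S between n0,n1
  Y(R7) = 0.008772+0.000j S between n4,n2
  Y(R8) = 0.6579+0.000j S between n0,n1
  Y(R9) = 0.01592+0.000j S between n5,n2
  V1: constraint V(n4)−V(n2) = 19.5
Assemble and solve the 7×7 MNA system:
  V(n1)=0.001085+3.435e-06j  V(n2)=-14.44+0.0001400j  V(n3)=1.901e-06+0.003172j  V(n4)=5.058+0.0001400j  V(n5)=0.002080+1.269e-05j  V(n6)=-3.284e-06+0.02319j
  i(V1)=-0.5216-4.040e-06j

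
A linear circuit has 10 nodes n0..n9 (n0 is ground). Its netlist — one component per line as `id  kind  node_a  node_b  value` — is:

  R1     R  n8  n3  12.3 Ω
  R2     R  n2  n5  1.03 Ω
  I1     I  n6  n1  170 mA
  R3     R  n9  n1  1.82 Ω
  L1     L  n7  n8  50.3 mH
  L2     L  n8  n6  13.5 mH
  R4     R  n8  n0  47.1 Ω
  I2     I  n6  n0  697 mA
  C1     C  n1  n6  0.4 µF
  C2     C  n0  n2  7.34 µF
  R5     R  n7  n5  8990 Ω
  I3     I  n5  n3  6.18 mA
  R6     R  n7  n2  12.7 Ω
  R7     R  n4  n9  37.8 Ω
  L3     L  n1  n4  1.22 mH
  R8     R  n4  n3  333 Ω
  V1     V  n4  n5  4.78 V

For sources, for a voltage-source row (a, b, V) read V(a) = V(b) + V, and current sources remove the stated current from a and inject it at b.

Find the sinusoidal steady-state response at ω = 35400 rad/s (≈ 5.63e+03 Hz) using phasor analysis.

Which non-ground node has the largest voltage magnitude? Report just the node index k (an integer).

6

Apply KCL at each of the 9 non-ground nodes and solve the resulting linear system.
Node n1: branches {I1, R3, C1, L3} → V_1 = -12.75-13.83j
Node n2: branches {R2, C2, R6} → V_2 = -0.1906+3.116j
Node n3: branches {R1, I3, R8} → V_3 = 5.320+2.359j
Node n4: branches {R7, L3, R8, V1} → V_4 = 3.756+3.068j
Node n5: branches {R2, R5, I3, V1} → V_5 = -1.024+3.068j
Node n6: branches {I1, L2, I2, C1} → V_6 = -15.87+55.22j
Node n7: branches {L1, R5, R6} → V_7 = -0.1971+3.076j
Node n8: branches {R1, L1, L2, R4} → V_8 = 5.302+2.333j
Node n9: branches {R3, R7} → V_9 = -11.99-13.05j
Source currents: i(V1)=-0.8030-0.04644j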